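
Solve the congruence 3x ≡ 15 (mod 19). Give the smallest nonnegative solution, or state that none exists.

5

gcd(19, 3) = 1.
1 divides 15, so solutions exist.
By Bézout, 3·(-6) + 19·(1) = 1.
So 3·(-6) ≡ 1 (mod 19); multiply by 15: x ≡ -90 (mod 19).
Smallest nonnegative: x = -90 mod 19 = 5.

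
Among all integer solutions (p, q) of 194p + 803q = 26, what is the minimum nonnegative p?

472

gcd(803, 194):
  803 = 4·194 + 27
  194 = 7·27 + 5
  27 = 5·5 + 2
  5 = 2·2 + 1
  2 = 2·1
so gcd(803, 194) = 1.
1 divides 26, so solutions exist.
Back-substitute for Bézout coefficients:
  1 = 5 - 2·2
  ... = 194·(327) + 803·(-79)
Scale by 26/1 = 26: (p₀, q₀) = (8502, -2054).
General solution: p = 8502 + 803t, q = -2054 - 194t for integer t.
p ≥ 0: smallest is 8502 mod 803 = 472 (at t = -10), with q = -114.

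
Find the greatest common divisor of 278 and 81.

gcd(278, 81):
  278 = 3·81 + 35
  81 = 2·35 + 11
  35 = 3·11 + 2
  11 = 5·2 + 1
  2 = 2·1
so gcd(278, 81) = 1.

1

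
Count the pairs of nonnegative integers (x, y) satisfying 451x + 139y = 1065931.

17

gcd(451, 139) = 1  (451 = 3×139 + 34, 139 = 4×34 + 3, 34 = 11×3 + 1, 3 = 3×1).
Back-substituting, 451×(45) + 139×(-146) = 1.
Scale by 1065931: one solution is (47966895, -155625926). Reduce x mod 139: (80, 7409).
General: x = 80 + 139t, y = 7409 - 451t.
x ≥ 0 ⇒ t ≥ 0; y ≥ 0 ⇒ t ≤ 16. So t ∈ [0, 16]: 17 solutions.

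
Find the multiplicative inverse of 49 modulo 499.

gcd(499, 49) = 1.
By Bézout, 49×(-112) + 499×(11) = 1.
So 49×-112 ≡ 1 (mod 499), and -112 mod 499 = 387.

387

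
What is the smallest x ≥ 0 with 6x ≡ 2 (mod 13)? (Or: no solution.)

gcd(13, 6) = 1  (13 = 2*6 + 1, 6 = 6*1).
1 divides 2, so solutions exist.
Back-substituting, 6*(-2) + 13*(1) = 1.
So 6*(-2) ≡ 1 (mod 13); multiply by 2: x ≡ -4 (mod 13).
Smallest nonnegative: x = -4 mod 13 = 9.

9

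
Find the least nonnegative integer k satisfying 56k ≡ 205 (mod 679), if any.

no solution

gcd(679, 56) = 7  (679 = 12*56 + 7, 56 = 8*7).
7 does not divide 205, so the congruence has no solution.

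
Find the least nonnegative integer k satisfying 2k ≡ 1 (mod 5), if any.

gcd(5, 2) = 1.
1 divides 1, so solutions exist.
By Bézout, 2×(-2) + 5×(1) = 1.
So 2×(-2) ≡ 1 (mod 5); multiply by 1: k ≡ -2 (mod 5).
Smallest nonnegative: k = -2 mod 5 = 3.

3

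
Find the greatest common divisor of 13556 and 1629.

1

gcd(13556, 1629) = 1  (13556 = 8×1629 + 524, 1629 = 3×524 + 57, 524 = 9×57 + 11, 57 = 5×11 + 2, 11 = 5×2 + 1, 2 = 2×1).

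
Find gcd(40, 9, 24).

gcd(40, 9):
  40 = 4×9 + 4
  9 = 2×4 + 1
  4 = 4×1
so gcd(40, 9) = 1.
gcd(1, 24) = 1.

1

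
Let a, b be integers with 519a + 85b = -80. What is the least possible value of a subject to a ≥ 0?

gcd(519, 85) = 1  (519 = 6×85 + 9, 85 = 9×9 + 4, 9 = 2×4 + 1, 4 = 4×1).
1 divides -80, so solutions exist.
Back-substituting, 519×(19) + 85×(-116) = 1.
Scale by -80/1 = -80: (a₀, b₀) = (-1520, 9280).
General solution: a = -1520 + 85t, b = 9280 - 519t for integer t.
a ≥ 0: smallest is -1520 mod 85 = 10 (at t = 18), with b = -62.

10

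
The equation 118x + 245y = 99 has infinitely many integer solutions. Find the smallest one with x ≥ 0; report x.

gcd(245, 118):
  245 = 2·118 + 9
  118 = 13·9 + 1
  9 = 9·1
so gcd(245, 118) = 1.
1 divides 99, so solutions exist.
Back-substitute for Bézout coefficients:
  1 = 118 - 13·9
  ... = 118·(27) + 245·(-13)
Scale by 99/1 = 99: (x₀, y₀) = (2673, -1287).
General solution: x = 2673 + 245t, y = -1287 - 118t for integer t.
x ≥ 0: smallest is 2673 mod 245 = 223 (at t = -10), with y = -107.

223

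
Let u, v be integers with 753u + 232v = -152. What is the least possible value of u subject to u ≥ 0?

gcd(753, 232) = 1.
1 divides -152, so solutions exist.
By Bézout, 753·(57) + 232·(-185) = 1.
Scale by -152/1 = -152: (u₀, v₀) = (-8664, 28120).
General solution: u = -8664 + 232t, v = 28120 - 753t for integer t.
u ≥ 0: smallest is -8664 mod 232 = 152 (at t = 38), with v = -494.

152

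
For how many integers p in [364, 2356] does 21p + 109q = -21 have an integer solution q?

18

gcd(109, 21):
  109 = 5·21 + 4
  21 = 5·4 + 1
  4 = 4·1
so gcd(109, 21) = 1.
Back-substitute for Bézout coefficients:
  1 = 21 - 5·4
  ... = 21·(26) + 109·(-5)
Scale by -21: particular solution (-546, 105); reduce p mod 109: (108, -21).
General solution: p = 108 + 109t, q = -21 - 21t for integer t.
364 ≤ 108 + 109t ≤ 2356 gives t ∈ [3, 20], which is 18 values.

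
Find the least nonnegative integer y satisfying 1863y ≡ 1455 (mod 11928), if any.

gcd(11928, 1863) = 3.
3 divides 1455, so solutions exist.
By Bézout, 1863×(493) + 11928×(-77) = 3.
So 1863×(493) ≡ 3 (mod 11928); multiply by 485: y ≡ 239105 (mod 3976).
Smallest nonnegative: y = 239105 mod 3976 = 545.

545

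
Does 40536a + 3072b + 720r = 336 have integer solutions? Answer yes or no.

yes

gcd(40536, 3072) = 24  (40536 = 13*3072 + 600, 3072 = 5*600 + 72, 600 = 8*72 + 24, 72 = 3*24).
gcd(24, 720) = 24.
24 divides 336, so integer solutions exist.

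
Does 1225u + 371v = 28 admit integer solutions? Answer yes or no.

gcd(1225, 371) = 7  (1225 = 3·371 + 112, 371 = 3·112 + 35, 112 = 3·35 + 7, 35 = 5·7).
7 divides 28, so integer solutions exist.

yes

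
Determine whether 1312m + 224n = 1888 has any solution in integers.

yes

gcd(1312, 224) = 32.
32 divides 1888, so integer solutions exist.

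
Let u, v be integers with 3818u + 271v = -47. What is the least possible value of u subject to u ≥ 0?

190

gcd(3818, 271):
  3818 = 14*271 + 24
  271 = 11*24 + 7
  24 = 3*7 + 3
  7 = 2*3 + 1
  3 = 3*1
so gcd(3818, 271) = 1.
1 divides -47, so solutions exist.
Back-substitute for Bézout coefficients:
  1 = 7 - 2*3
  ... = 3818*(-79) + 271*(1113)
Scale by -47/1 = -47: (u₀, v₀) = (3713, -52311).
General solution: u = 3713 + 271t, v = -52311 - 3818t for integer t.
u ≥ 0: smallest is 3713 mod 271 = 190 (at t = -13), with v = -2677.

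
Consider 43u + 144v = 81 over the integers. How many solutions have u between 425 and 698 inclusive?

2

gcd(144, 43) = 1  (144 = 3·43 + 15, 43 = 2·15 + 13, 15 = 1·13 + 2, 13 = 6·2 + 1, 2 = 2·1).
Back-substituting, 43·(67) + 144·(-20) = 1.
Scale by 81: particular solution (5427, -1620); reduce u mod 144: (99, -29).
General solution: u = 99 + 144t, v = -29 - 43t for integer t.
425 ≤ 99 + 144t ≤ 698 gives t ∈ [3, 4], which is 2 values.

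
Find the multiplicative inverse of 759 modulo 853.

gcd(853, 759) = 1  (853 = 1·759 + 94, 759 = 8·94 + 7, 94 = 13·7 + 3, 7 = 2·3 + 1, 3 = 3·1).
Back-substituting, 759·(245) + 853·(-218) = 1.
So 759·245 ≡ 1 (mod 853), and 245 mod 853 = 245.

245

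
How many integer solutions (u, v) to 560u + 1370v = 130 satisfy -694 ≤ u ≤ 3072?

gcd(1370, 560) = 10  (1370 = 2·560 + 250, 560 = 2·250 + 60, 250 = 4·60 + 10, 60 = 6·10).
Back-substituting, 560·(-22) + 1370·(9) = 10.
Scale by 13: particular solution (-286, 117); reduce u mod 137: (125, -51).
General solution: u = 125 + 137t, v = -51 - 56t for integer t.
-694 ≤ 125 + 137t ≤ 3072 gives t ∈ [-5, 21], which is 27 values.

27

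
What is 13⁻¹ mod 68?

gcd(68, 13) = 1  (68 = 5·13 + 3, 13 = 4·3 + 1, 3 = 3·1).
Back-substituting, 13·(21) + 68·(-4) = 1.
So 13·21 ≡ 1 (mod 68), and 21 mod 68 = 21.

21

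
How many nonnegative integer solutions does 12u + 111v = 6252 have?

gcd(111, 12) = 3.
By Bézout, 12·(-9) + 111·(1) = 3.
One solution: (3, 56).
General: u = 3 + 37t, v = 56 - 4t.
u ≥ 0 ⇒ t ≥ 0; v ≥ 0 ⇒ t ≤ 14. So t ∈ [0, 14]: 15 solutions.

15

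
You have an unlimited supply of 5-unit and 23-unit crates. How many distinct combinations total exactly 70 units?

Need nonnegative integers with 5j + 23k = 70.
gcd(5, 23) = 1, and 5·(-9) + 23·(2) = 1.
So (j₀, k₀) = (-630, 140); general j = -630 + 23t, k = 140 - 5t.
j ≥ 0 ⇒ t ≥ 28; k ≥ 0 ⇒ t ≤ 28. That's 1 value of t.

1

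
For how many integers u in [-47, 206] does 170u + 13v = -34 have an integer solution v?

gcd(170, 13):
  170 = 13·13 + 1
  13 = 13·1
so gcd(170, 13) = 1.
Back-substitute for Bézout coefficients:
  1 = 170 - 13·13
  ... = 170·(1) + 13·(-13)
Scale by -34: particular solution (-34, 442); reduce u mod 13: (5, -68).
General solution: u = 5 + 13t, v = -68 - 170t for integer t.
-47 ≤ 5 + 13t ≤ 206 gives t ∈ [-4, 15], which is 20 values.

20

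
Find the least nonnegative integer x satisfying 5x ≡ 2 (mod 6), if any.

4

gcd(6, 5) = 1.
1 divides 2, so solutions exist.
By Bézout, 5·(-1) + 6·(1) = 1.
So 5·(-1) ≡ 1 (mod 6); multiply by 2: x ≡ -2 (mod 6).
Smallest nonnegative: x = -2 mod 6 = 4.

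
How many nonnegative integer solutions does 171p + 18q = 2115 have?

6

gcd(171, 18):
  171 = 9×18 + 9
  18 = 2×9
so gcd(171, 18) = 9.
Back-substitute for Bézout coefficients:
  9 = 171 - 9×18
  ... = 171×(1) + 18×(-9)
Scale by 235: one solution is (235, -2115). Reduce p mod 2: (1, 108).
General: p = 1 + 2t, q = 108 - 19t.
p ≥ 0 ⇒ t ≥ 0; q ≥ 0 ⇒ t ≤ 5. So t ∈ [0, 5]: 6 solutions.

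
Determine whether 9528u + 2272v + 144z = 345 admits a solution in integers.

no

gcd(9528, 2272) = 8.
gcd(8, 144) = 8.
8 does not divide 345 (remainder 1), so no integer solutions.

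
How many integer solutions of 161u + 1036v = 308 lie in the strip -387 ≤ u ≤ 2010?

16

gcd(1036, 161) = 7.
By Bézout, 161·(-45) + 1036·(7) = 7.
Particular solution: (92, -14).
General solution: u = 92 + 148t, v = -14 - 23t for integer t.
-387 ≤ 92 + 148t ≤ 2010 gives t ∈ [-3, 12], which is 16 values.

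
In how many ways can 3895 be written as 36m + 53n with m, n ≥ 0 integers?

gcd(53, 36) = 1.
By Bézout, 36·(-25) + 53·(17) = 1.
One solution: (39, 47).
General: m = 39 + 53t, n = 47 - 36t.
m ≥ 0 ⇒ t ≥ 0; n ≥ 0 ⇒ t ≤ 1. So t ∈ [0, 1]: 2 solutions.

2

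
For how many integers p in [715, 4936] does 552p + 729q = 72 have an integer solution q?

gcd(729, 552):
  729 = 1·552 + 177
  552 = 3·177 + 21
  177 = 8·21 + 9
  21 = 2·9 + 3
  9 = 3·3
so gcd(729, 552) = 3.
Back-substitute for Bézout coefficients:
  3 = 21 - 2·9
  ... = 552·(70) + 729·(-53)
Scale by 24: particular solution (1680, -1272); reduce p mod 243: (222, -168).
General solution: p = 222 + 243t, q = -168 - 184t for integer t.
715 ≤ 222 + 243t ≤ 4936 gives t ∈ [3, 19], which is 17 values.

17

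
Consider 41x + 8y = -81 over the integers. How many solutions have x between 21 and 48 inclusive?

gcd(41, 8) = 1.
By Bézout, 41·(1) + 8·(-5) = 1.
Particular solution: (7, -46).
General solution: x = 7 + 8t, y = -46 - 41t for integer t.
21 ≤ 7 + 8t ≤ 48 gives t ∈ [2, 5], which is 4 values.

4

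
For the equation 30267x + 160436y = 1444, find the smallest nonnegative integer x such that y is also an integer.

3472

gcd(160436, 30267) = 19.
19 divides 1444, so solutions exist.
By Bézout, 30267·(-3843) + 160436·(725) = 19.
Scale by 1444/19 = 76: (x₀, y₀) = (-292068, 55100).
General solution: x = -292068 + 8444t, y = 55100 - 1593t for integer t.
x ≥ 0: smallest is -292068 mod 8444 = 3472 (at t = 35), with y = -655.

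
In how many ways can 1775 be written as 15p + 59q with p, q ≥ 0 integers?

gcd(59, 15) = 1.
By Bézout, 15*(4) + 59*(-1) = 1.
One solution: (20, 25).
General: p = 20 + 59t, q = 25 - 15t.
p ≥ 0 ⇒ t ≥ 0; q ≥ 0 ⇒ t ≤ 1. So t ∈ [0, 1]: 2 solutions.

2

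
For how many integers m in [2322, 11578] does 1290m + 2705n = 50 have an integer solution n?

17

gcd(2705, 1290) = 5  (2705 = 2×1290 + 125, 1290 = 10×125 + 40, 125 = 3×40 + 5, 40 = 8×5).
Back-substituting, 1290×(-65) + 2705×(31) = 5.
Scale by 10: particular solution (-650, 310); reduce m mod 541: (432, -206).
General solution: m = 432 + 541t, n = -206 - 258t for integer t.
2322 ≤ 432 + 541t ≤ 11578 gives t ∈ [4, 20], which is 17 values.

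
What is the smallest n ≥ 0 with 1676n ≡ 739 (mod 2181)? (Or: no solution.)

gcd(2181, 1676):
  2181 = 1*1676 + 505
  1676 = 3*505 + 161
  505 = 3*161 + 22
  161 = 7*22 + 7
  22 = 3*7 + 1
  7 = 7*1
so gcd(2181, 1676) = 1.
1 divides 739, so solutions exist.
Back-substitute for Bézout coefficients:
  1 = 22 - 3*7
  ... = 1676*(-298) + 2181*(229)
So 1676*(-298) ≡ 1 (mod 2181); multiply by 739: n ≡ -220222 (mod 2181).
Smallest nonnegative: n = -220222 mod 2181 = 59.

59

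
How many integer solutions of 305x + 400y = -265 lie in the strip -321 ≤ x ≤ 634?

gcd(400, 305):
  400 = 1·305 + 95
  305 = 3·95 + 20
  95 = 4·20 + 15
  20 = 1·15 + 5
  15 = 3·5
so gcd(400, 305) = 5.
Back-substitute for Bézout coefficients:
  5 = 20 - 1·15
  ... = 305·(21) + 400·(-16)
Scale by -53: particular solution (-1113, 848); reduce x mod 80: (7, -6).
General solution: x = 7 + 80t, y = -6 - 61t for integer t.
-321 ≤ 7 + 80t ≤ 634 gives t ∈ [-4, 7], which is 12 values.

12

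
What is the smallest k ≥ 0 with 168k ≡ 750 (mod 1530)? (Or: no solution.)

gcd(1530, 168):
  1530 = 9×168 + 18
  168 = 9×18 + 6
  18 = 3×6
so gcd(1530, 168) = 6.
6 divides 750, so solutions exist.
Back-substitute for Bézout coefficients:
  6 = 168 - 9×18
  ... = 168×(82) + 1530×(-9)
So 168×(82) ≡ 6 (mod 1530); multiply by 125: k ≡ 10250 (mod 255).
Smallest nonnegative: k = 10250 mod 255 = 50.

50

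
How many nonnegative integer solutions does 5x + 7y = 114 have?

gcd(7, 5) = 1  (7 = 1×5 + 2, 5 = 2×2 + 1, 2 = 2×1).
Back-substituting, 5×(3) + 7×(-2) = 1.
Scale by 114: one solution is (342, -228). Reduce x mod 7: (6, 12).
General: x = 6 + 7t, y = 12 - 5t.
x ≥ 0 ⇒ t ≥ 0; y ≥ 0 ⇒ t ≤ 2. So t ∈ [0, 2]: 3 solutions.

3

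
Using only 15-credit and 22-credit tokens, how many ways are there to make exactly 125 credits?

Need nonnegative integers with 15j + 22k = 125.
gcd(15, 22) = 1, and 15·(3) + 22·(-2) = 1.
So (j₀, k₀) = (375, -250); general j = 375 + 22t, k = -250 - 15t.
j ≥ 0 ⇒ t ≥ -17; k ≥ 0 ⇒ t ≤ -17. That's 1 value of t.

1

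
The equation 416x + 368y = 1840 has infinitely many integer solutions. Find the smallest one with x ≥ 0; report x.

gcd(416, 368) = 16.
16 divides 1840, so solutions exist.
By Bézout, 416·(8) + 368·(-9) = 16.
Scale by 1840/16 = 115: (x₀, y₀) = (920, -1035).
General solution: x = 920 + 23t, y = -1035 - 26t for integer t.
x ≥ 0: smallest is 920 mod 23 = 0 (at t = -40), with y = 5.

0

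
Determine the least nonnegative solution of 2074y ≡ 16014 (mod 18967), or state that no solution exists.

gcd(18967, 2074):
  18967 = 9×2074 + 301
  2074 = 6×301 + 268
  301 = 1×268 + 33
  268 = 8×33 + 4
  33 = 8×4 + 1
  4 = 4×1
so gcd(18967, 2074) = 1.
1 divides 16014, so solutions exist.
Back-substitute for Bézout coefficients:
  1 = 33 - 8×4
  ... = 2074×(-4600) + 18967×(503)
So 2074×(-4600) ≡ 1 (mod 18967); multiply by 16014: y ≡ -73664400 (mod 18967).
Smallest nonnegative: y = -73664400 mod 18967 = 3428.

3428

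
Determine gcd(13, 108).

gcd(108, 13):
  108 = 8×13 + 4
  13 = 3×4 + 1
  4 = 4×1
so gcd(108, 13) = 1.

1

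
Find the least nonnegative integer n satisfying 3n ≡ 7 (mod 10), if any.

gcd(10, 3):
  10 = 3*3 + 1
  3 = 3*1
so gcd(10, 3) = 1.
1 divides 7, so solutions exist.
Back-substitute for Bézout coefficients:
  1 = 10 - 3*3
  ... = 3*(-3) + 10*(1)
So 3*(-3) ≡ 1 (mod 10); multiply by 7: n ≡ -21 (mod 10).
Smallest nonnegative: n = -21 mod 10 = 9.

9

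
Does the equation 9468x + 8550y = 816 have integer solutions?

no

gcd(9468, 8550) = 18  (9468 = 1*8550 + 918, 8550 = 9*918 + 288, 918 = 3*288 + 54, 288 = 5*54 + 18, 54 = 3*18).
18 does not divide 816 (remainder 6), so no integer solutions.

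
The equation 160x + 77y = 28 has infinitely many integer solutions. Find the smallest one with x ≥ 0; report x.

gcd(160, 77) = 1  (160 = 2·77 + 6, 77 = 12·6 + 5, 6 = 1·5 + 1, 5 = 5·1).
1 divides 28, so solutions exist.
Back-substituting, 160·(13) + 77·(-27) = 1.
Scale by 28/1 = 28: (x₀, y₀) = (364, -756).
General solution: x = 364 + 77t, y = -756 - 160t for integer t.
x ≥ 0: smallest is 364 mod 77 = 56 (at t = -4), with y = -116.

56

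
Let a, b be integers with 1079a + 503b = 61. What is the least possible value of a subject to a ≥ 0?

gcd(1079, 503) = 1  (1079 = 2×503 + 73, 503 = 6×73 + 65, 73 = 1×65 + 8, 65 = 8×8 + 1, 8 = 8×1).
1 divides 61, so solutions exist.
Back-substituting, 1079×(-62) + 503×(133) = 1.
Scale by 61/1 = 61: (a₀, b₀) = (-3782, 8113).
General solution: a = -3782 + 503t, b = 8113 - 1079t for integer t.
a ≥ 0: smallest is -3782 mod 503 = 242 (at t = 8), with b = -519.

242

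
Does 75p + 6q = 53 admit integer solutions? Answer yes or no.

gcd(75, 6):
  75 = 12·6 + 3
  6 = 2·3
so gcd(75, 6) = 3.
3 does not divide 53 (remainder 2), so no integer solutions.

no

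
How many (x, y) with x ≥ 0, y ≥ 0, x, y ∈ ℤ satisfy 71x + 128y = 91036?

gcd(128, 71):
  128 = 1*71 + 57
  71 = 1*57 + 14
  57 = 4*14 + 1
  14 = 14*1
so gcd(128, 71) = 1.
Back-substitute for Bézout coefficients:
  1 = 57 - 4*14
  ... = 71*(-9) + 128*(5)
Scale by 91036: one solution is (-819324, 455180). Reduce x mod 128: (4, 709).
General: x = 4 + 128t, y = 709 - 71t.
x ≥ 0 ⇒ t ≥ 0; y ≥ 0 ⇒ t ≤ 9. So t ∈ [0, 9]: 10 solutions.

10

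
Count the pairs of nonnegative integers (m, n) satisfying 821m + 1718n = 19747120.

gcd(1718, 821) = 1  (1718 = 2·821 + 76, 821 = 10·76 + 61, 76 = 1·61 + 15, 61 = 4·15 + 1, 15 = 15·1).
Back-substituting, 821·(113) + 1718·(-54) = 1.
Scale by 19747120: one solution is (2231424560, -1066344480). Reduce m mod 1718: (260, 11370).
General: m = 260 + 1718t, n = 11370 - 821t.
m ≥ 0 ⇒ t ≥ 0; n ≥ 0 ⇒ t ≤ 13. So t ∈ [0, 13]: 14 solutions.

14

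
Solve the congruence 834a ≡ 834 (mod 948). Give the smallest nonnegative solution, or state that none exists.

1

gcd(948, 834) = 6.
6 divides 834, so solutions exist.
By Bézout, 834×(-25) + 948×(22) = 6.
So 834×(-25) ≡ 6 (mod 948); multiply by 139: a ≡ -3475 (mod 158).
Smallest nonnegative: a = -3475 mod 158 = 1.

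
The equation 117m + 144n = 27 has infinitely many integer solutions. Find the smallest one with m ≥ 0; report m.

15

gcd(144, 117):
  144 = 1·117 + 27
  117 = 4·27 + 9
  27 = 3·9
so gcd(144, 117) = 9.
9 divides 27, so solutions exist.
Back-substitute for Bézout coefficients:
  9 = 117 - 4·27
  ... = 117·(5) + 144·(-4)
Scale by 27/9 = 3: (m₀, n₀) = (15, -12).
General solution: m = 15 + 16t, n = -12 - 13t for integer t.
m ≥ 0: smallest is 15 mod 16 = 15 (at t = 0), with n = -12.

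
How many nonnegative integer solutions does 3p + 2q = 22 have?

4

gcd(3, 2) = 1  (3 = 1×2 + 1, 2 = 2×1).
Back-substituting, 3×(1) + 2×(-1) = 1.
Scale by 22: one solution is (22, -22). Reduce p mod 2: (0, 11).
General: p = 0 + 2t, q = 11 - 3t.
p ≥ 0 ⇒ t ≥ 0; q ≥ 0 ⇒ t ≤ 3. So t ∈ [0, 3]: 4 solutions.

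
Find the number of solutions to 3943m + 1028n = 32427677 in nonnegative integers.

8

gcd(3943, 1028) = 1.
By Bézout, 3943×(-73) + 1028×(280) = 1.
One solution: (411, 29968).
General: m = 411 + 1028t, n = 29968 - 3943t.
m ≥ 0 ⇒ t ≥ 0; n ≥ 0 ⇒ t ≤ 7. So t ∈ [0, 7]: 8 solutions.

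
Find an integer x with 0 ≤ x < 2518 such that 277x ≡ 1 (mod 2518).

gcd(2518, 277) = 1  (2518 = 9·277 + 25, 277 = 11·25 + 2, 25 = 12·2 + 1, 2 = 2·1).
Back-substituting, 277·(-1209) + 2518·(133) = 1.
So 277·-1209 ≡ 1 (mod 2518), and -1209 mod 2518 = 1309.

1309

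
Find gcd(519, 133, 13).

1

gcd(519, 133) = 1  (519 = 3×133 + 120, 133 = 1×120 + 13, 120 = 9×13 + 3, 13 = 4×3 + 1, 3 = 3×1).
gcd(1, 13) = 1.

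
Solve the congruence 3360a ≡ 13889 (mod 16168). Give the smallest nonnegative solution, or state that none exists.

gcd(16168, 3360):
  16168 = 4*3360 + 2728
  3360 = 1*2728 + 632
  2728 = 4*632 + 200
  632 = 3*200 + 32
  200 = 6*32 + 8
  32 = 4*8
so gcd(16168, 3360) = 8.
8 does not divide 13889, so the congruence has no solution.

no solution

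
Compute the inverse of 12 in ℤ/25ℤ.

gcd(25, 12) = 1.
By Bézout, 12×(-2) + 25×(1) = 1.
So 12×-2 ≡ 1 (mod 25), and -2 mod 25 = 23.

23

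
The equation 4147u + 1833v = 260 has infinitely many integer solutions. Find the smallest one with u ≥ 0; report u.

92

gcd(4147, 1833):
  4147 = 2×1833 + 481
  1833 = 3×481 + 390
  481 = 1×390 + 91
  390 = 4×91 + 26
  91 = 3×26 + 13
  26 = 2×13
so gcd(4147, 1833) = 13.
13 divides 260, so solutions exist.
Back-substitute for Bézout coefficients:
  13 = 91 - 3×26
  ... = 4147×(61) + 1833×(-138)
Scale by 260/13 = 20: (u₀, v₀) = (1220, -2760).
General solution: u = 1220 + 141t, v = -2760 - 319t for integer t.
u ≥ 0: smallest is 1220 mod 141 = 92 (at t = -8), with v = -208.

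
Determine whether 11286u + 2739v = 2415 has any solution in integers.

gcd(11286, 2739):
  11286 = 4×2739 + 330
  2739 = 8×330 + 99
  330 = 3×99 + 33
  99 = 3×33
so gcd(11286, 2739) = 33.
33 does not divide 2415 (remainder 6), so no integer solutions.

no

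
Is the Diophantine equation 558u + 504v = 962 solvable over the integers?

gcd(558, 504) = 18  (558 = 1*504 + 54, 504 = 9*54 + 18, 54 = 3*18).
18 does not divide 962 (remainder 8), so no integer solutions.

no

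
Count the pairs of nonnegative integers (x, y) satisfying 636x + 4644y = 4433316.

18

gcd(4644, 636) = 12  (4644 = 7·636 + 192, 636 = 3·192 + 60, 192 = 3·60 + 12, 60 = 5·12).
Back-substituting, 636·(-73) + 4644·(10) = 12.
Scale by 369443: one solution is (-26969339, 3694430). Reduce x mod 387: (304, 913).
General: x = 304 + 387t, y = 913 - 53t.
x ≥ 0 ⇒ t ≥ 0; y ≥ 0 ⇒ t ≤ 17. So t ∈ [0, 17]: 18 solutions.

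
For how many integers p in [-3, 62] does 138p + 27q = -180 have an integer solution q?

7

gcd(138, 27):
  138 = 5*27 + 3
  27 = 9*3
so gcd(138, 27) = 3.
Back-substitute for Bézout coefficients:
  3 = 138 - 5*27
  ... = 138*(1) + 27*(-5)
Scale by -60: particular solution (-60, 300); reduce p mod 9: (3, -22).
General solution: p = 3 + 9t, q = -22 - 46t for integer t.
-3 ≤ 3 + 9t ≤ 62 gives t ∈ [0, 6], which is 7 values.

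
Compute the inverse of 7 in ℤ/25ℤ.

gcd(25, 7):
  25 = 3×7 + 4
  7 = 1×4 + 3
  4 = 1×3 + 1
  3 = 3×1
so gcd(25, 7) = 1.
Back-substitute for Bézout coefficients:
  1 = 4 - 1×3
  ... = 7×(-7) + 25×(2)
So 7×-7 ≡ 1 (mod 25), and -7 mod 25 = 18.

18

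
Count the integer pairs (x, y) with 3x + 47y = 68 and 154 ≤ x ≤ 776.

gcd(47, 3) = 1.
By Bézout, 3×(16) + 47×(-1) = 1.
Particular solution: (7, 1).
General solution: x = 7 + 47t, y = 1 - 3t for integer t.
154 ≤ 7 + 47t ≤ 776 gives t ∈ [4, 16], which is 13 values.

13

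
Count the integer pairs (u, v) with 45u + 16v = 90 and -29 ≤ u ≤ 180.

13

gcd(45, 16) = 1  (45 = 2·16 + 13, 16 = 1·13 + 3, 13 = 4·3 + 1, 3 = 3·1).
Back-substituting, 45·(5) + 16·(-14) = 1.
Scale by 90: particular solution (450, -1260); reduce u mod 16: (2, 0).
General solution: u = 2 + 16t, v = 0 - 45t for integer t.
-29 ≤ 2 + 16t ≤ 180 gives t ∈ [-1, 11], which is 13 values.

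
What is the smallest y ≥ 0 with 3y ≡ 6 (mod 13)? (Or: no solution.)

2

gcd(13, 3):
  13 = 4·3 + 1
  3 = 3·1
so gcd(13, 3) = 1.
1 divides 6, so solutions exist.
Back-substitute for Bézout coefficients:
  1 = 13 - 4·3
  ... = 3·(-4) + 13·(1)
So 3·(-4) ≡ 1 (mod 13); multiply by 6: y ≡ -24 (mod 13).
Smallest nonnegative: y = -24 mod 13 = 2.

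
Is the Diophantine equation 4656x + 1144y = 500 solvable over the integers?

no

gcd(4656, 1144) = 8  (4656 = 4·1144 + 80, 1144 = 14·80 + 24, 80 = 3·24 + 8, 24 = 3·8).
8 does not divide 500 (remainder 4), so no integer solutions.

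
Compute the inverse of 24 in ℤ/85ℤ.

39

gcd(85, 24):
  85 = 3*24 + 13
  24 = 1*13 + 11
  13 = 1*11 + 2
  11 = 5*2 + 1
  2 = 2*1
so gcd(85, 24) = 1.
Back-substitute for Bézout coefficients:
  1 = 11 - 5*2
  ... = 24*(39) + 85*(-11)
So 24*39 ≡ 1 (mod 85), and 39 mod 85 = 39.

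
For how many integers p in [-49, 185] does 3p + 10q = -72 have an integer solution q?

23

gcd(10, 3) = 1  (10 = 3×3 + 1, 3 = 3×1).
Back-substituting, 3×(-3) + 10×(1) = 1.
Scale by -72: particular solution (216, -72); reduce p mod 10: (6, -9).
General solution: p = 6 + 10t, q = -9 - 3t for integer t.
-49 ≤ 6 + 10t ≤ 185 gives t ∈ [-5, 17], which is 23 values.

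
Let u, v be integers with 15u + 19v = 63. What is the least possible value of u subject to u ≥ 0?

gcd(19, 15) = 1.
1 divides 63, so solutions exist.
By Bézout, 15×(-5) + 19×(4) = 1.
Scale by 63/1 = 63: (u₀, v₀) = (-315, 252).
General solution: u = -315 + 19t, v = 252 - 15t for integer t.
u ≥ 0: smallest is -315 mod 19 = 8 (at t = 17), with v = -3.

8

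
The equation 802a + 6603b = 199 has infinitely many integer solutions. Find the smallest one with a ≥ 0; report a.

733

gcd(6603, 802):
  6603 = 8·802 + 187
  802 = 4·187 + 54
  187 = 3·54 + 25
  54 = 2·25 + 4
  25 = 6·4 + 1
  4 = 4·1
so gcd(6603, 802) = 1.
1 divides 199, so solutions exist.
Back-substitute for Bézout coefficients:
  1 = 25 - 6·4
  ... = 802·(-1589) + 6603·(193)
Scale by 199/1 = 199: (a₀, b₀) = (-316211, 38407).
General solution: a = -316211 + 6603t, b = 38407 - 802t for integer t.
a ≥ 0: smallest is -316211 mod 6603 = 733 (at t = 48), with b = -89.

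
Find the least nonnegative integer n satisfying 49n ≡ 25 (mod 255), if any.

gcd(255, 49):
  255 = 5*49 + 10
  49 = 4*10 + 9
  10 = 1*9 + 1
  9 = 9*1
so gcd(255, 49) = 1.
1 divides 25, so solutions exist.
Back-substitute for Bézout coefficients:
  1 = 10 - 1*9
  ... = 49*(-26) + 255*(5)
So 49*(-26) ≡ 1 (mod 255); multiply by 25: n ≡ -650 (mod 255).
Smallest nonnegative: n = -650 mod 255 = 115.

115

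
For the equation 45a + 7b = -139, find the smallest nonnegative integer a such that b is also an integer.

5

gcd(45, 7):
  45 = 6×7 + 3
  7 = 2×3 + 1
  3 = 3×1
so gcd(45, 7) = 1.
1 divides -139, so solutions exist.
Back-substitute for Bézout coefficients:
  1 = 7 - 2×3
  ... = 45×(-2) + 7×(13)
Scale by -139/1 = -139: (a₀, b₀) = (278, -1807).
General solution: a = 278 + 7t, b = -1807 - 45t for integer t.
a ≥ 0: smallest is 278 mod 7 = 5 (at t = -39), with b = -52.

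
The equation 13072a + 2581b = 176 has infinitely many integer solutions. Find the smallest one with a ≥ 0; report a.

gcd(13072, 2581):
  13072 = 5·2581 + 167
  2581 = 15·167 + 76
  167 = 2·76 + 15
  76 = 5·15 + 1
  15 = 15·1
so gcd(13072, 2581) = 1.
1 divides 176, so solutions exist.
Back-substitute for Bézout coefficients:
  1 = 76 - 5·15
  ... = 13072·(-170) + 2581·(861)
Scale by 176/1 = 176: (a₀, b₀) = (-29920, 151536).
General solution: a = -29920 + 2581t, b = 151536 - 13072t for integer t.
a ≥ 0: smallest is -29920 mod 2581 = 1052 (at t = 12), with b = -5328.

1052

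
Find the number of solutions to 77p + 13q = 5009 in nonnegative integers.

5

gcd(77, 13):
  77 = 5×13 + 12
  13 = 1×12 + 1
  12 = 12×1
so gcd(77, 13) = 1.
Back-substitute for Bézout coefficients:
  1 = 13 - 1×12
  ... = 77×(-1) + 13×(6)
Scale by 5009: one solution is (-5009, 30054). Reduce p mod 13: (9, 332).
General: p = 9 + 13t, q = 332 - 77t.
p ≥ 0 ⇒ t ≥ 0; q ≥ 0 ⇒ t ≤ 4. So t ∈ [0, 4]: 5 solutions.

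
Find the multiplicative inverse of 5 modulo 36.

gcd(36, 5) = 1  (36 = 7×5 + 1, 5 = 5×1).
Back-substituting, 5×(-7) + 36×(1) = 1.
So 5×-7 ≡ 1 (mod 36), and -7 mod 36 = 29.

29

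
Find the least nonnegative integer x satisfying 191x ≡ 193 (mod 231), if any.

gcd(231, 191) = 1  (231 = 1·191 + 40, 191 = 4·40 + 31, 40 = 1·31 + 9, 31 = 3·9 + 4, 9 = 2·4 + 1, 4 = 4·1).
1 divides 193, so solutions exist.
Back-substituting, 191·(-52) + 231·(43) = 1.
So 191·(-52) ≡ 1 (mod 231); multiply by 193: x ≡ -10036 (mod 231).
Smallest nonnegative: x = -10036 mod 231 = 128.

128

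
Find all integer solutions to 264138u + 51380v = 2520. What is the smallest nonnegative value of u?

gcd(264138, 51380):
  264138 = 5*51380 + 7238
  51380 = 7*7238 + 714
  7238 = 10*714 + 98
  714 = 7*98 + 28
  98 = 3*28 + 14
  28 = 2*14
so gcd(264138, 51380) = 14.
14 divides 2520, so solutions exist.
Back-substitute for Bézout coefficients:
  14 = 98 - 3*28
  ... = 264138*(1583) + 51380*(-8138)
Scale by 2520/14 = 180: (u₀, v₀) = (284940, -1464840).
General solution: u = 284940 + 3670t, v = -1464840 - 18867t for integer t.
u ≥ 0: smallest is 284940 mod 3670 = 2350 (at t = -77), with v = -12081.

2350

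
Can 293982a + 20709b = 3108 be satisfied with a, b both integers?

gcd(293982, 20709) = 39.
39 does not divide 3108 (remainder 27), so no integer solutions.

no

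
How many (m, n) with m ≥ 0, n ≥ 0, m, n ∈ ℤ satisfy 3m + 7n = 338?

gcd(7, 3):
  7 = 2·3 + 1
  3 = 3·1
so gcd(7, 3) = 1.
Back-substitute for Bézout coefficients:
  1 = 7 - 2·3
  ... = 3·(-2) + 7·(1)
Scale by 338: one solution is (-676, 338). Reduce m mod 7: (3, 47).
General: m = 3 + 7t, n = 47 - 3t.
m ≥ 0 ⇒ t ≥ 0; n ≥ 0 ⇒ t ≤ 15. So t ∈ [0, 15]: 16 solutions.

16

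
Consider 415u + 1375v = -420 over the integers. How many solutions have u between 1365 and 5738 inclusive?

gcd(1375, 415) = 5.
By Bézout, 415*(-53) + 1375*(16) = 5.
Particular solution: (52, -16).
General solution: u = 52 + 275t, v = -16 - 83t for integer t.
1365 ≤ 52 + 275t ≤ 5738 gives t ∈ [5, 20], which is 16 values.

16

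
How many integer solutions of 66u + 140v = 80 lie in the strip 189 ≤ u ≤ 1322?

17

gcd(140, 66):
  140 = 2·66 + 8
  66 = 8·8 + 2
  8 = 4·2
so gcd(140, 66) = 2.
Back-substitute for Bézout coefficients:
  2 = 66 - 8·8
  ... = 66·(17) + 140·(-8)
Scale by 40: particular solution (680, -320); reduce u mod 70: (50, -23).
General solution: u = 50 + 70t, v = -23 - 33t for integer t.
189 ≤ 50 + 70t ≤ 1322 gives t ∈ [2, 18], which is 17 values.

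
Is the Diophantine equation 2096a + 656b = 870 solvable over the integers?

no

gcd(2096, 656) = 16.
16 does not divide 870 (remainder 6), so no integer solutions.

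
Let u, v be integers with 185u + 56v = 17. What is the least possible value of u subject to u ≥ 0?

1

gcd(185, 56) = 1  (185 = 3·56 + 17, 56 = 3·17 + 5, 17 = 3·5 + 2, 5 = 2·2 + 1, 2 = 2·1).
1 divides 17, so solutions exist.
Back-substituting, 185·(-23) + 56·(76) = 1.
Scale by 17/1 = 17: (u₀, v₀) = (-391, 1292).
General solution: u = -391 + 56t, v = 1292 - 185t for integer t.
u ≥ 0: smallest is -391 mod 56 = 1 (at t = 7), with v = -3.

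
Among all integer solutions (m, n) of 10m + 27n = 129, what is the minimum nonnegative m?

21

gcd(27, 10):
  27 = 2·10 + 7
  10 = 1·7 + 3
  7 = 2·3 + 1
  3 = 3·1
so gcd(27, 10) = 1.
1 divides 129, so solutions exist.
Back-substitute for Bézout coefficients:
  1 = 7 - 2·3
  ... = 10·(-8) + 27·(3)
Scale by 129/1 = 129: (m₀, n₀) = (-1032, 387).
General solution: m = -1032 + 27t, n = 387 - 10t for integer t.
m ≥ 0: smallest is -1032 mod 27 = 21 (at t = 39), with n = -3.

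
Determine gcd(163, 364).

gcd(364, 163) = 1  (364 = 2·163 + 38, 163 = 4·38 + 11, 38 = 3·11 + 5, 11 = 2·5 + 1, 5 = 5·1).

1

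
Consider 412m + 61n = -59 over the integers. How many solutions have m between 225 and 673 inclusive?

7

gcd(412, 61) = 1  (412 = 6·61 + 46, 61 = 1·46 + 15, 46 = 3·15 + 1, 15 = 15·1).
Back-substituting, 412·(4) + 61·(-27) = 1.
Scale by -59: particular solution (-236, 1593); reduce m mod 61: (8, -55).
General solution: m = 8 + 61t, n = -55 - 412t for integer t.
225 ≤ 8 + 61t ≤ 673 gives t ∈ [4, 10], which is 7 values.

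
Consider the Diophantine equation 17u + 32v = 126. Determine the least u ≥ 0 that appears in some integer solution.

30

gcd(32, 17) = 1  (32 = 1×17 + 15, 17 = 1×15 + 2, 15 = 7×2 + 1, 2 = 2×1).
1 divides 126, so solutions exist.
Back-substituting, 17×(-15) + 32×(8) = 1.
Scale by 126/1 = 126: (u₀, v₀) = (-1890, 1008).
General solution: u = -1890 + 32t, v = 1008 - 17t for integer t.
u ≥ 0: smallest is -1890 mod 32 = 30 (at t = 60), with v = -12.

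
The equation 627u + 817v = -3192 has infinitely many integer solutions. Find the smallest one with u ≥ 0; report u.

34

gcd(817, 627):
  817 = 1·627 + 190
  627 = 3·190 + 57
  190 = 3·57 + 19
  57 = 3·19
so gcd(817, 627) = 19.
19 divides -3192, so solutions exist.
Back-substitute for Bézout coefficients:
  19 = 190 - 3·57
  ... = 627·(-13) + 817·(10)
Scale by -3192/19 = -168: (u₀, v₀) = (2184, -1680).
General solution: u = 2184 + 43t, v = -1680 - 33t for integer t.
u ≥ 0: smallest is 2184 mod 43 = 34 (at t = -50), with v = -30.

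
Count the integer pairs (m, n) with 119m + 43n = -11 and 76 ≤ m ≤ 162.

gcd(119, 43) = 1  (119 = 2×43 + 33, 43 = 1×33 + 10, 33 = 3×10 + 3, 10 = 3×3 + 1, 3 = 3×1).
Back-substituting, 119×(-13) + 43×(36) = 1.
Scale by -11: particular solution (143, -396); reduce m mod 43: (14, -39).
General solution: m = 14 + 43t, n = -39 - 119t for integer t.
76 ≤ 14 + 43t ≤ 162 gives t ∈ [2, 3], which is 2 values.

2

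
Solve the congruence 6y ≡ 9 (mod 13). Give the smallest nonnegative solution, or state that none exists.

gcd(13, 6):
  13 = 2*6 + 1
  6 = 6*1
so gcd(13, 6) = 1.
1 divides 9, so solutions exist.
Back-substitute for Bézout coefficients:
  1 = 13 - 2*6
  ... = 6*(-2) + 13*(1)
So 6*(-2) ≡ 1 (mod 13); multiply by 9: y ≡ -18 (mod 13).
Smallest nonnegative: y = -18 mod 13 = 8.

8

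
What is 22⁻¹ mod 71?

42

gcd(71, 22):
  71 = 3*22 + 5
  22 = 4*5 + 2
  5 = 2*2 + 1
  2 = 2*1
so gcd(71, 22) = 1.
Back-substitute for Bézout coefficients:
  1 = 5 - 2*2
  ... = 22*(-29) + 71*(9)
So 22*-29 ≡ 1 (mod 71), and -29 mod 71 = 42.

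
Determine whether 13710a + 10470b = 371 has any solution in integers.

no

gcd(13710, 10470) = 30  (13710 = 1×10470 + 3240, 10470 = 3×3240 + 750, 3240 = 4×750 + 240, 750 = 3×240 + 30, 240 = 8×30).
30 does not divide 371 (remainder 11), so no integer solutions.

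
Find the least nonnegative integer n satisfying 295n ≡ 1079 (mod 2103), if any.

410

gcd(2103, 295):
  2103 = 7×295 + 38
  295 = 7×38 + 29
  38 = 1×29 + 9
  29 = 3×9 + 2
  9 = 4×2 + 1
  2 = 2×1
so gcd(2103, 295) = 1.
1 divides 1079, so solutions exist.
Back-substitute for Bézout coefficients:
  1 = 9 - 4×2
  ... = 295×(-941) + 2103×(132)
So 295×(-941) ≡ 1 (mod 2103); multiply by 1079: n ≡ -1015339 (mod 2103).
Smallest nonnegative: n = -1015339 mod 2103 = 410.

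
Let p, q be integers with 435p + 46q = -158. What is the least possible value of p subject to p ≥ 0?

10

gcd(435, 46):
  435 = 9*46 + 21
  46 = 2*21 + 4
  21 = 5*4 + 1
  4 = 4*1
so gcd(435, 46) = 1.
1 divides -158, so solutions exist.
Back-substitute for Bézout coefficients:
  1 = 21 - 5*4
  ... = 435*(11) + 46*(-104)
Scale by -158/1 = -158: (p₀, q₀) = (-1738, 16432).
General solution: p = -1738 + 46t, q = 16432 - 435t for integer t.
p ≥ 0: smallest is -1738 mod 46 = 10 (at t = 38), with q = -98.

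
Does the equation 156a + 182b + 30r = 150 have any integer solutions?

yes

gcd(182, 156) = 26  (182 = 1×156 + 26, 156 = 6×26).
gcd(26, 30) = 2.
2 divides 150, so integer solutions exist.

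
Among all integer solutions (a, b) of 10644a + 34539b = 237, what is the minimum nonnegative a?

gcd(34539, 10644) = 3  (34539 = 3·10644 + 2607, 10644 = 4·2607 + 216, 2607 = 12·216 + 15, 216 = 14·15 + 6, 15 = 2·6 + 3, 6 = 2·3).
3 divides 237, so solutions exist.
Back-substituting, 10644·(-4637) + 34539·(1429) = 3.
Scale by 237/3 = 79: (a₀, b₀) = (-366323, 112891).
General solution: a = -366323 + 11513t, b = 112891 - 3548t for integer t.
a ≥ 0: smallest is -366323 mod 11513 = 2093 (at t = 32), with b = -645.

2093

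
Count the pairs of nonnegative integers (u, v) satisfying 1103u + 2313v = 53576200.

gcd(2313, 1103) = 1  (2313 = 2×1103 + 107, 1103 = 10×107 + 33, 107 = 3×33 + 8, 33 = 4×8 + 1, 8 = 8×1).
Back-substituting, 1103×(281) + 2313×(-134) = 1.
Scale by 53576200: one solution is (15054912200, -7179210800). Reduce u mod 2313: (2288, 22072).
General: u = 2288 + 2313t, v = 22072 - 1103t.
u ≥ 0 ⇒ t ≥ 0; v ≥ 0 ⇒ t ≤ 20. So t ∈ [0, 20]: 21 solutions.

21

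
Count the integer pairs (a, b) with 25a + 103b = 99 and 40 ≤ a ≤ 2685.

26

gcd(103, 25) = 1  (103 = 4×25 + 3, 25 = 8×3 + 1, 3 = 3×1).
Back-substituting, 25×(33) + 103×(-8) = 1.
Scale by 99: particular solution (3267, -792); reduce a mod 103: (74, -17).
General solution: a = 74 + 103t, b = -17 - 25t for integer t.
40 ≤ 74 + 103t ≤ 2685 gives t ∈ [0, 25], which is 26 values.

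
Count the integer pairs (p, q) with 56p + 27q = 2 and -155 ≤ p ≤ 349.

18

gcd(56, 27) = 1  (56 = 2·27 + 2, 27 = 13·2 + 1, 2 = 2·1).
Back-substituting, 56·(-13) + 27·(27) = 1.
Scale by 2: particular solution (-26, 54); reduce p mod 27: (1, -2).
General solution: p = 1 + 27t, q = -2 - 56t for integer t.
-155 ≤ 1 + 27t ≤ 349 gives t ∈ [-5, 12], which is 18 values.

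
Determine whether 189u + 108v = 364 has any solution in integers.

no

gcd(189, 108):
  189 = 1·108 + 81
  108 = 1·81 + 27
  81 = 3·27
so gcd(189, 108) = 27.
27 does not divide 364 (remainder 13), so no integer solutions.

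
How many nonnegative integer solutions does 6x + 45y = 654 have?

8

gcd(45, 6) = 3  (45 = 7·6 + 3, 6 = 2·3).
Back-substituting, 6·(-7) + 45·(1) = 3.
Scale by 218: one solution is (-1526, 218). Reduce x mod 15: (4, 14).
General: x = 4 + 15t, y = 14 - 2t.
x ≥ 0 ⇒ t ≥ 0; y ≥ 0 ⇒ t ≤ 7. So t ∈ [0, 7]: 8 solutions.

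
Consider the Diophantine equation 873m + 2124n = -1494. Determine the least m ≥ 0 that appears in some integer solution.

gcd(2124, 873):
  2124 = 2×873 + 378
  873 = 2×378 + 117
  378 = 3×117 + 27
  117 = 4×27 + 9
  27 = 3×9
so gcd(2124, 873) = 9.
9 divides -1494, so solutions exist.
Back-substitute for Bézout coefficients:
  9 = 117 - 4×27
  ... = 873×(73) + 2124×(-30)
Scale by -1494/9 = -166: (m₀, n₀) = (-12118, 4980).
General solution: m = -12118 + 236t, n = 4980 - 97t for integer t.
m ≥ 0: smallest is -12118 mod 236 = 154 (at t = 52), with n = -64.

154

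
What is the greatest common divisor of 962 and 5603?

gcd(5603, 962):
  5603 = 5·962 + 793
  962 = 1·793 + 169
  793 = 4·169 + 117
  169 = 1·117 + 52
  117 = 2·52 + 13
  52 = 4·13
so gcd(5603, 962) = 13.

13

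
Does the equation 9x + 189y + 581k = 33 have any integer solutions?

gcd(189, 9) = 9.
gcd(9, 581) = 1.
1 divides 33, so integer solutions exist.

yes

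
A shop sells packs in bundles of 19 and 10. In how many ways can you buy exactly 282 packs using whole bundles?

Need nonnegative integers with 19j + 10k = 282.
gcd(19, 10) = 1, and 19·(-1) + 10·(2) = 1.
So (j₀, k₀) = (-282, 564); general j = -282 + 10t, k = 564 - 19t.
j ≥ 0 ⇒ t ≥ 29; k ≥ 0 ⇒ t ≤ 29. That's 1 value of t.

1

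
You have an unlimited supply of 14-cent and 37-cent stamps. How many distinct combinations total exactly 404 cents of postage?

Need nonnegative integers with 14j + 37k = 404.
gcd(14, 37) = 1, and 14·(8) + 37·(-3) = 1.
So (j₀, k₀) = (3232, -1212); general j = 3232 + 37t, k = -1212 - 14t.
j ≥ 0 ⇒ t ≥ -87; k ≥ 0 ⇒ t ≤ -87. That's 1 value of t.

1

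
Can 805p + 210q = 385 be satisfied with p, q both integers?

gcd(805, 210):
  805 = 3×210 + 175
  210 = 1×175 + 35
  175 = 5×35
so gcd(805, 210) = 35.
35 divides 385, so integer solutions exist.

yes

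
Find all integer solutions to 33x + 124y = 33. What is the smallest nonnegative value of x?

1

gcd(124, 33) = 1  (124 = 3*33 + 25, 33 = 1*25 + 8, 25 = 3*8 + 1, 8 = 8*1).
1 divides 33, so solutions exist.
Back-substituting, 33*(-15) + 124*(4) = 1.
Scale by 33/1 = 33: (x₀, y₀) = (-495, 132).
General solution: x = -495 + 124t, y = 132 - 33t for integer t.
x ≥ 0: smallest is -495 mod 124 = 1 (at t = 4), with y = 0.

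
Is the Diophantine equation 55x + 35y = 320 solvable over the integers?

yes

gcd(55, 35):
  55 = 1×35 + 20
  35 = 1×20 + 15
  20 = 1×15 + 5
  15 = 3×5
so gcd(55, 35) = 5.
5 divides 320, so integer solutions exist.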